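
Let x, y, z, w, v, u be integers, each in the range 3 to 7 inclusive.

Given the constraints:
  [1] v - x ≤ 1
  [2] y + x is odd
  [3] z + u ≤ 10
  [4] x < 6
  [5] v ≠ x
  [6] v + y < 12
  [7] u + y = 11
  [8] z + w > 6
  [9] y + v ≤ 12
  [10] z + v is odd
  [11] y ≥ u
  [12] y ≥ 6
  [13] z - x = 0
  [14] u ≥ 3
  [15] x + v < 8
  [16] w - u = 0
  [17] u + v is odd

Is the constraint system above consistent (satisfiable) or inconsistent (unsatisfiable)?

Satisfiable

One satisfying assignment is x = 4, y = 7, z = 4, w = 4, v = 3, u = 4.
For the less obvious constraints — constraint 1: v - x = -1; constraint 3: z + u = 8; constraint 6: v + y = 10 — and the others hold by inspection.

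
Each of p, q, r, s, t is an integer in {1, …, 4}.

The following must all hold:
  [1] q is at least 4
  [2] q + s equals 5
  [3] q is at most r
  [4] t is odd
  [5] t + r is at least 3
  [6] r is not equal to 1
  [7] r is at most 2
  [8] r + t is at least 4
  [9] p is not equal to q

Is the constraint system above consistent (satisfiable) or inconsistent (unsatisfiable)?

From constraint 1: q ≥ 4. From constraints 3 and 7: q ≤ r and r ≤ 2, so q ≤ 2. But 2 < 4, so no value of q works.

Unsatisfiable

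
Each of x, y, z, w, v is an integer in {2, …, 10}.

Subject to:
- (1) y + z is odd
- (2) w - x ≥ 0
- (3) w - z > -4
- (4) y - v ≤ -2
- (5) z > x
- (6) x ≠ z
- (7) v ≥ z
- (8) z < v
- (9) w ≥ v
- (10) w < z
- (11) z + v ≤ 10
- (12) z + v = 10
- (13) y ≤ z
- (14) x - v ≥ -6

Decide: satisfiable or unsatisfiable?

Unsatisfiable

Constraints 8, 9, and 10 give v ≤ w, w < z, z < v. Chaining: v ≤ w < z < v, which forces v < v — impossible.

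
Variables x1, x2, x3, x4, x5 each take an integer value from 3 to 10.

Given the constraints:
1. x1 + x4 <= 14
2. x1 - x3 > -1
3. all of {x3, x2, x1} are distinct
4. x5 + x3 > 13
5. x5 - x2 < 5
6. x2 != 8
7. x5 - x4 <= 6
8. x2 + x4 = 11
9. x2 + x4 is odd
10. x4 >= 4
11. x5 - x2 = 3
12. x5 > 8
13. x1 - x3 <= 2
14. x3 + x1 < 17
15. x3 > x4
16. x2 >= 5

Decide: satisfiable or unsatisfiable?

Satisfiable

Try x1 = 9, x2 = 6, x3 = 7, x4 = 5, x5 = 9.
Check constraint 1: x1 + x4 = 14; constraint 2: x1 - x3 = 2; constraint 4: x5 + x3 = 16. The remaining constraints are straightforward to verify.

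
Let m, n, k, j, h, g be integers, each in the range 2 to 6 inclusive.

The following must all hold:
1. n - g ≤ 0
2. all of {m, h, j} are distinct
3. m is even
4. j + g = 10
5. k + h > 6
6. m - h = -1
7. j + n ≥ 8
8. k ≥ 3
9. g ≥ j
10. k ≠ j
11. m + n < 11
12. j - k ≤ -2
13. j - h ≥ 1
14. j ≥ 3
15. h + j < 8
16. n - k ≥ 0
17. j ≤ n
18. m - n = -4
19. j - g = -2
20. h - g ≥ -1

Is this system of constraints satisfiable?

Constraints 1, 12, 13, 16, and 20 give g − n ≥ 0, n − k ≥ 0, k − j ≥ 2, j − h ≥ 1, h − g ≥ -1.
Adding all 5 inequalities: the left sides telescope to 0, and the right sides sum to 0 + 0 + 2 + 1 + (-1) = 2. So 0 ≥ 2, which is false.

Unsatisfiable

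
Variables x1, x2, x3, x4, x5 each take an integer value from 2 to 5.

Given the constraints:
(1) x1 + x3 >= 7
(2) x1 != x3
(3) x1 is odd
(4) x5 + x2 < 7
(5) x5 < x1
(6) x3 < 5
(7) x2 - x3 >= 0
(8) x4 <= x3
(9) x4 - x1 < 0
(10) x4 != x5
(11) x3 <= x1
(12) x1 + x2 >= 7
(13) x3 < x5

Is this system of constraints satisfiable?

Satisfiable

One satisfying assignment is x1 = 5, x2 = 2, x3 = 2, x4 = 2, x5 = 4.
For the less obvious constraints — constraint 1: x1 + x3 = 7; constraint 4: x5 + x2 = 6; constraint 7: x2 - x3 = 0 — and the others hold by inspection.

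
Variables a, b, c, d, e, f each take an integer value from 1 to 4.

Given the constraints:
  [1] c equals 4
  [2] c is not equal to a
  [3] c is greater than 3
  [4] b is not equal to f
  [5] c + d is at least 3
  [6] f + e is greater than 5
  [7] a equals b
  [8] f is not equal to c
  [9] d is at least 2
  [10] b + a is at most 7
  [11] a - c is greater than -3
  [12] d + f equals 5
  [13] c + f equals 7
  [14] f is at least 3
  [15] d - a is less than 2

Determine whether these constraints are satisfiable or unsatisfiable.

The assignment a = 2, b = 2, c = 4, d = 2, e = 3, f = 3 works:
  constraint 5 holds since c + d = 6.
  constraint 6 holds since f + e = 6.
  constraint 10 holds since b + a = 4.
The rest check out directly.

Satisfiable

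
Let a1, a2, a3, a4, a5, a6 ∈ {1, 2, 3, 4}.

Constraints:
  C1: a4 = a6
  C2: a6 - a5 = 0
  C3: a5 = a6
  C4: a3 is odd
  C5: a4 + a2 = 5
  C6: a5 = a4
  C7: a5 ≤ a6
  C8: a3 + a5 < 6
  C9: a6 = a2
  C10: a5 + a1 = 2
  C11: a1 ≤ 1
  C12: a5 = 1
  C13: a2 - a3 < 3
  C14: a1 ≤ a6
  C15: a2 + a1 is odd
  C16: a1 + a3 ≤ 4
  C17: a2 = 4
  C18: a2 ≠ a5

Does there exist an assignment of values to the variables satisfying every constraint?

Constraint 12 fixes a5 = 1 and constraint 17 fixes a2 = 4. Constraints 1, 6, and 9 give a5 = a4 = a6 = a2, so a5 = a2. But 1 ≠ 4 — contradiction.

Unsatisfiable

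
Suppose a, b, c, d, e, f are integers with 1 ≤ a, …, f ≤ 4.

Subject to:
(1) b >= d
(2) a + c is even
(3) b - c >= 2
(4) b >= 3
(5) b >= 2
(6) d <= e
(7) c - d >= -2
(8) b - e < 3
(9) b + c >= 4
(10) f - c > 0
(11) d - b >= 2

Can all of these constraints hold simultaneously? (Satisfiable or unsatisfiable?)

Unsatisfiable

Constraints 3, 7, and 11 give c − d ≥ -2, d − b ≥ 2, b − c ≥ 2.
Adding all 3 inequalities: the left sides telescope to 0, and the right sides sum to (-2) + 2 + 2 = 2. So 0 ≥ 2, which is false.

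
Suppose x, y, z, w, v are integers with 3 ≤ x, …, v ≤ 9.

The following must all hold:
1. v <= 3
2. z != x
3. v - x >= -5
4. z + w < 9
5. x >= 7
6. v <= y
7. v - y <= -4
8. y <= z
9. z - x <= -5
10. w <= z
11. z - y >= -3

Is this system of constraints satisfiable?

Unsatisfiable

Constraints 3, 7, 9, and 11 give x − z ≥ 5, z − y ≥ -3, y − v ≥ 4, v − x ≥ -5.
Adding all 4 inequalities: the left sides telescope to 0, and the right sides sum to 5 + (-3) + 4 + (-5) = 1. So 0 ≥ 1, which is false.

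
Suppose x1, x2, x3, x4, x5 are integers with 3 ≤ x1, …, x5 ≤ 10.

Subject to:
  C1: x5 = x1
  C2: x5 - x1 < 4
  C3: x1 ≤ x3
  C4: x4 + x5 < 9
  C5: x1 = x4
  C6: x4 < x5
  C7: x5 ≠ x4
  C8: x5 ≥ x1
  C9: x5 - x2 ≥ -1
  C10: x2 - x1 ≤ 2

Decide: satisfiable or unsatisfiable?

Unsatisfiable

From constraints 1 and 5, x5 = x1 = x4, so x5 = x4. But constraint 7 says x5 ≠ x4. Contradiction.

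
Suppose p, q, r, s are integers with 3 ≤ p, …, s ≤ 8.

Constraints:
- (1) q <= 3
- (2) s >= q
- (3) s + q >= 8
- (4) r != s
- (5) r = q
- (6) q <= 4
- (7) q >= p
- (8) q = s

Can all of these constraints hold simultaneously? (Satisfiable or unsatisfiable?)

From constraints 5 and 8, r = q = s, so r = s. But constraint 4 says r ≠ s. Contradiction.

Unsatisfiable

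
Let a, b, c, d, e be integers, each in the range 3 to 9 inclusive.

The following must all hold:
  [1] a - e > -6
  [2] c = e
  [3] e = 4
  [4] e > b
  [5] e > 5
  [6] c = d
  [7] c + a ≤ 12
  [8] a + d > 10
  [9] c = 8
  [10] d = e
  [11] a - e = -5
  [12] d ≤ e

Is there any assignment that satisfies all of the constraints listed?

Constraint 9 fixes c = 8 and constraint 3 fixes e = 4. Constraints 6 and 10 give c = d = e, so c = e. But 8 ≠ 4 — contradiction.

Unsatisfiable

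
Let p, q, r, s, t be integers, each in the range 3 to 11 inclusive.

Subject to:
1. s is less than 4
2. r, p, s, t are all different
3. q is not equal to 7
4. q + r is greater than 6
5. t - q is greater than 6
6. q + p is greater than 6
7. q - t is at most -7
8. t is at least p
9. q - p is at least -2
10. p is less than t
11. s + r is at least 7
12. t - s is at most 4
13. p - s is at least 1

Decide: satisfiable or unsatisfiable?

Constraints 7, 9, 12, and 13 give t − q ≥ 7, q − p ≥ -2, p − s ≥ 1, s − t ≥ -4.
Adding all 4 inequalities: the left sides telescope to 0, and the right sides sum to 7 + (-2) + 1 + (-4) = 2. So 0 ≥ 2, which is false.

Unsatisfiable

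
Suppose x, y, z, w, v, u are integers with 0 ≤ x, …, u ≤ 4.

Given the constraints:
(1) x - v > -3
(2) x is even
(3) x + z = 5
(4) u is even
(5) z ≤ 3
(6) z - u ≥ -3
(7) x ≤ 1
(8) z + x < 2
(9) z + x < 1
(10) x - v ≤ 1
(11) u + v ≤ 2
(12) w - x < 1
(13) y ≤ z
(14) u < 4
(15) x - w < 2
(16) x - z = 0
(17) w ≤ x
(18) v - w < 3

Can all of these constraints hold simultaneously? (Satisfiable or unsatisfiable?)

From constraint 7: x ≤ 1. From constraint 5: z ≤ 3. Hence x + z ≤ 4. But constraint 3 requires x + z = 5, and 5 > 4. Contradiction.

Unsatisfiable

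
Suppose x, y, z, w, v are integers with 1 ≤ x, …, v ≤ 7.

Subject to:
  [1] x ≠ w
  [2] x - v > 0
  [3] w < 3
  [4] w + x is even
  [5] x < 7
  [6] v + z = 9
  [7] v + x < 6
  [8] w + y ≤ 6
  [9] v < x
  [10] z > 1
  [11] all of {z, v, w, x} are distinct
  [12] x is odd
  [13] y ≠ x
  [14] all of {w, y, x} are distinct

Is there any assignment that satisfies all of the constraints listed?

The assignment x = 3, y = 4, z = 7, w = 1, v = 2 works:
  constraint 2 holds since x - v = 1.
  constraint 6 holds since v + z = 9.
  constraint 7 holds since v + x = 5.
The rest check out directly.

Satisfiable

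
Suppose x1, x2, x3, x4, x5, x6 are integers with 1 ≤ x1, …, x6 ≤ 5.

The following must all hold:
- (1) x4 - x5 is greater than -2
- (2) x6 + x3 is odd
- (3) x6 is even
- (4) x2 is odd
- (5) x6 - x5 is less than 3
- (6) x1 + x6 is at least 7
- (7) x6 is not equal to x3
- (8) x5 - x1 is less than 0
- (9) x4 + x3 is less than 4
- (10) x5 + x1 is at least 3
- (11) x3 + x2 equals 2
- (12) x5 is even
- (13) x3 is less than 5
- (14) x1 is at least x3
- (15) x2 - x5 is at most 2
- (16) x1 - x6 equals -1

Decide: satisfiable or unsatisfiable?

The assignment x1 = 3, x2 = 1, x3 = 1, x4 = 1, x5 = 2, x6 = 4 works:
  constraint 1 holds since x4 - x5 = -1.
  constraint 5 holds since x6 - x5 = 2.
The rest check out directly.

Satisfiable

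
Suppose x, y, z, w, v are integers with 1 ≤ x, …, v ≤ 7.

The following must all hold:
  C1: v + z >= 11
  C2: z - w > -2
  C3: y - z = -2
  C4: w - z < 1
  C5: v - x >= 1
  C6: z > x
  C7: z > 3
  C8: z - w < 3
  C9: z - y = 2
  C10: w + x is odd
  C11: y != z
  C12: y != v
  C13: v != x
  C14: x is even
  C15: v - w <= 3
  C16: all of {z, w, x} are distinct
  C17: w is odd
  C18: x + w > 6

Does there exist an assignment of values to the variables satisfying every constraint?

Satisfiable

Try x = 4, y = 4, z = 6, w = 5, v = 5.
Check constraint 1: v + z = 11; constraint 2: z - w = 1. The remaining constraints are straightforward to verify.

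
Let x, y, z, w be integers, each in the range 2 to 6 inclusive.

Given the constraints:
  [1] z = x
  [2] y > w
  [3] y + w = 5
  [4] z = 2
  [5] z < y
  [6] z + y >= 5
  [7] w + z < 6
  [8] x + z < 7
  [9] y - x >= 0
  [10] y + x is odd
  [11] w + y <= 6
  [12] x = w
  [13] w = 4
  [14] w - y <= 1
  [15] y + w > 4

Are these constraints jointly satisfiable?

Unsatisfiable

Constraint 4 fixes z = 2 and constraint 13 fixes w = 4. Constraints 1 and 12 give z = x = w, so z = w. But 2 ≠ 4 — contradiction.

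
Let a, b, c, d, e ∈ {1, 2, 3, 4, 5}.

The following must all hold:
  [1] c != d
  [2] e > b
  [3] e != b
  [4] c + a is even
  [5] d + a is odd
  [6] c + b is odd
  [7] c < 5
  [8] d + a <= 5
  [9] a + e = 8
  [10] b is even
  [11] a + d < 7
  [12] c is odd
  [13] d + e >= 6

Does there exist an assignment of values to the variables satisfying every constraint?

Try a = 3, b = 4, c = 1, d = 2, e = 5.
Check constraint 8: d + a = 5; constraint 9: a + e = 8. The remaining constraints are straightforward to verify.

Satisfiable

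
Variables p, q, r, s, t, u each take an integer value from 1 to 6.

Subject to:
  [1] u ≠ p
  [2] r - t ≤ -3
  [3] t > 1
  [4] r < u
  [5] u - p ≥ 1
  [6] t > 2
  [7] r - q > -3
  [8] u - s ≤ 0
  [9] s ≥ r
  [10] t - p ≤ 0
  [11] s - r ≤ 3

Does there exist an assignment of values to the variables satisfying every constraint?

Unsatisfiable

Constraints 2, 5, 8, 10, and 11 give s − u ≥ 0, u − p ≥ 1, p − t ≥ 0, t − r ≥ 3, r − s ≥ -3.
Adding all 5 inequalities: the left sides telescope to 0, and the right sides sum to 0 + 1 + 0 + 3 + (-3) = 1. So 0 ≥ 1, which is false.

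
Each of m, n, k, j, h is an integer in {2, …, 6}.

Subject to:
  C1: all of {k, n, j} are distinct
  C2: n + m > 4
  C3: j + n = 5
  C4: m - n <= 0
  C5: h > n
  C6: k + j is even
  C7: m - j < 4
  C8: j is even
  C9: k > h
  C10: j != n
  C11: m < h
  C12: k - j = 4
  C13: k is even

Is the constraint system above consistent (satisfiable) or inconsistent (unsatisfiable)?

Setting (m, n, k, j, h) = (3, 3, 6, 2, 5) satisfies everything: constraint 2: n + m = 6; constraint 3: j + n = 5; constraint 4: m - n = 0, and the others follow.

Satisfiable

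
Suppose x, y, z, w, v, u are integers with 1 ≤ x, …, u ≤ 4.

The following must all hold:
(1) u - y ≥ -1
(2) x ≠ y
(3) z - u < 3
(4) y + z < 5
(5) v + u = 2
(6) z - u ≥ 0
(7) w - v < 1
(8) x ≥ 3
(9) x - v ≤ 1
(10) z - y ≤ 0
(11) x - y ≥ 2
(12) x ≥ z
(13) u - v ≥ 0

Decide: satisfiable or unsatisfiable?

Constraints 6, 9, 10, 11, and 13 give v − x ≥ -1, x − y ≥ 2, y − z ≥ 0, z − u ≥ 0, u − v ≥ 0.
Adding all 5 inequalities: the left sides telescope to 0, and the right sides sum to (-1) + 2 + 0 + 0 + 0 = 1. So 0 ≥ 1, which is false.

Unsatisfiable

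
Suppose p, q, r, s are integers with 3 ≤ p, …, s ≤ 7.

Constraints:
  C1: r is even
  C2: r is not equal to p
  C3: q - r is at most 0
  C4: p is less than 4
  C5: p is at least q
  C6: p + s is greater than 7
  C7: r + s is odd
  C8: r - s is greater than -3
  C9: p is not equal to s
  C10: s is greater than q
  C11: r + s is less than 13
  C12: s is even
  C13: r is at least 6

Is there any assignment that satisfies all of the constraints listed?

Constraint 1 makes r even and constraint 12 makes s even, so r + s must be even. Constraint 7 says r + s is odd — contradiction.

Unsatisfiable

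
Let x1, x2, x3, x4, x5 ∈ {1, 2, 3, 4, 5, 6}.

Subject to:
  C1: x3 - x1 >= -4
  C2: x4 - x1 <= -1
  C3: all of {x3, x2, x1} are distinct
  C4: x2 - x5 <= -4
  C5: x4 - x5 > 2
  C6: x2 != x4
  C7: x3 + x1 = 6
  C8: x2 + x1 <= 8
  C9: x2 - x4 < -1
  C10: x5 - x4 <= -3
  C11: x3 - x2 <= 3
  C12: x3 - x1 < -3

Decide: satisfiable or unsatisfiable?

Unsatisfiable

Constraints 1, 2, 4, 10, and 11 give x3 − x1 ≥ -4, x1 − x4 ≥ 1, x4 − x5 ≥ 3, x5 − x2 ≥ 4, x2 − x3 ≥ -3.
Adding all 5 inequalities: the left sides telescope to 0, and the right sides sum to (-4) + 1 + 3 + 4 + (-3) = 1. So 0 ≥ 1, which is false.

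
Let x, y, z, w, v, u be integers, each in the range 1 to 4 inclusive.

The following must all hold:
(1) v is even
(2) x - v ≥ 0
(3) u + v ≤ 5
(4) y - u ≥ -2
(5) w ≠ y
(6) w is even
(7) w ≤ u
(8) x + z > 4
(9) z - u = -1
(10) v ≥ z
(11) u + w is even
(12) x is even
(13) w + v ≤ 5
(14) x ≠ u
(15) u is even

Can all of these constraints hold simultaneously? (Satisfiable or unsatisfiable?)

Take x = 4, y = 1, z = 1, w = 2, v = 2, u = 2. Then constraint 2: x - v = 2; constraint 3: u + v = 4; constraint 4: y - u = -1, and every other listed constraint is also met.

Satisfiable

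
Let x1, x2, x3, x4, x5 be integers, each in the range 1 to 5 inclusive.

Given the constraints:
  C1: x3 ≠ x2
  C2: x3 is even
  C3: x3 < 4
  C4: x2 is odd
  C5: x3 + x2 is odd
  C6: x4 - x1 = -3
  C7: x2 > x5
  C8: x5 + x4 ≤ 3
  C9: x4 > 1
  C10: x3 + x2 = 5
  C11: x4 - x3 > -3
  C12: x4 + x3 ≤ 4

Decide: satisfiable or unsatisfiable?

Try x1 = 5, x2 = 3, x3 = 2, x4 = 2, x5 = 1.
Check constraint 6: x4 - x1 = -3; constraint 8: x5 + x4 = 3. The remaining constraints are straightforward to verify.

Satisfiable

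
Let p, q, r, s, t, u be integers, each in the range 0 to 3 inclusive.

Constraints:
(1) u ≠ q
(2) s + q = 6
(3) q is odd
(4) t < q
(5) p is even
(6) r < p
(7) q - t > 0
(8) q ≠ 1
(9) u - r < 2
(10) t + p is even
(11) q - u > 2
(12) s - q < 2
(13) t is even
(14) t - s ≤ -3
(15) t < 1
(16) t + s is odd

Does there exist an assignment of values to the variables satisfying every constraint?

Satisfiable

Take p = 2, q = 3, r = 0, s = 3, t = 0, u = 0. Then constraint 2: s + q = 6; constraint 7: q - t = 3; constraint 9: u - r = 0, and every other listed constraint is also met.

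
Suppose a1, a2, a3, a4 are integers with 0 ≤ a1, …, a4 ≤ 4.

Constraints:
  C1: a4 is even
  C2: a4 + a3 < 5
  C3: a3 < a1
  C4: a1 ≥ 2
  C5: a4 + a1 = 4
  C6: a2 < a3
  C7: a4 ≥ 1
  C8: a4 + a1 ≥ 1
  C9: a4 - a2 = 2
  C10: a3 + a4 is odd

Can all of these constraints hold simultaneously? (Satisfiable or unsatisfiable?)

One satisfying assignment is a1 = 2, a2 = 0, a3 = 1, a4 = 2.
For the less obvious constraints — constraint 2: a4 + a3 = 3; constraint 5: a4 + a1 = 4 — and the others hold by inspection.

Satisfiable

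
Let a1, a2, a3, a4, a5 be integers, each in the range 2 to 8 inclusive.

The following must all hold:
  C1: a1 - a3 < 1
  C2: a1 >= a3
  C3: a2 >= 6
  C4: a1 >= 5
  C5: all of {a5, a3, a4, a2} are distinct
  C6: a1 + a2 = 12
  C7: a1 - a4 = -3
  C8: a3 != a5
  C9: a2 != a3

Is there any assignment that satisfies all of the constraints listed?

Satisfiable

Take a1 = 5, a2 = 7, a3 = 5, a4 = 8, a5 = 6. Then constraint 1: a1 - a3 = 0; constraint 6: a1 + a2 = 12; constraint 7: a1 - a4 = -3, and every other listed constraint is also met.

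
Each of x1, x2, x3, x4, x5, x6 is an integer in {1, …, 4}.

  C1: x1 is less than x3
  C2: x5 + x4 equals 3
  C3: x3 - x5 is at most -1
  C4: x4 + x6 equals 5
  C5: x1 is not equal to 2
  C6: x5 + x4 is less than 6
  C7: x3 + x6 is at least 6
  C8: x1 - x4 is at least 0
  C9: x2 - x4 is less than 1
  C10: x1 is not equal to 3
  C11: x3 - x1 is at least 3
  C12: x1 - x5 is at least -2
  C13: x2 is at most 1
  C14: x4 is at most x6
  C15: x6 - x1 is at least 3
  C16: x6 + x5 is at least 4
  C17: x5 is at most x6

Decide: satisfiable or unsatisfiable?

Unsatisfiable

Constraints 3, 11, and 12 give x1 − x5 ≥ -2, x5 − x3 ≥ 1, x3 − x1 ≥ 3.
Adding all 3 inequalities: the left sides telescope to 0, and the right sides sum to (-2) + 1 + 3 = 2. So 0 ≥ 2, which is false.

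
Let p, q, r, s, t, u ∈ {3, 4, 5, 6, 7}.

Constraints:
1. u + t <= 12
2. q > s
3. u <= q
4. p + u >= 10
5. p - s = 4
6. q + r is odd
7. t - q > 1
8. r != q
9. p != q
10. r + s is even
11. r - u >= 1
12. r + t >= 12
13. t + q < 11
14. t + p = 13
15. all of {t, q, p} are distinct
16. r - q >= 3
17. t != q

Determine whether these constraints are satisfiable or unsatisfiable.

Satisfiable

Try p = 7, q = 4, r = 7, s = 3, t = 6, u = 4.
Check constraint 1: u + t = 10; constraint 4: p + u = 11; constraint 5: p - s = 4. The remaining constraints are straightforward to verify.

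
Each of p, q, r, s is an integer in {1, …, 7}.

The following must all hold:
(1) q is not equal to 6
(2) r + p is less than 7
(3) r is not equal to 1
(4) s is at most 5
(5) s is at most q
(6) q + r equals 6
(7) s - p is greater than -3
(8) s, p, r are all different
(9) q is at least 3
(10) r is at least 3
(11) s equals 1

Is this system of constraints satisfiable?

Satisfiable

Setting (p, q, r, s) = (2, 3, 3, 1) satisfies everything: constraint 2: r + p = 5; constraint 6: q + r = 6, and the others follow.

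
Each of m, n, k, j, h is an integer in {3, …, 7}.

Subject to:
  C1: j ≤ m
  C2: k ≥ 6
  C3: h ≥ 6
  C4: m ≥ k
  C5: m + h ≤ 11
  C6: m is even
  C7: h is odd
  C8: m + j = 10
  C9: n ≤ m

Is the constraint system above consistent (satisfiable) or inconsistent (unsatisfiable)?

Unsatisfiable

From constraints 2 and 4: m ≥ k ≥ 6. From constraint 3: h ≥ 6. Hence m + h ≥ 12. But constraint 5 requires m + h ≤ 11, and 11 < 12. Contradiction.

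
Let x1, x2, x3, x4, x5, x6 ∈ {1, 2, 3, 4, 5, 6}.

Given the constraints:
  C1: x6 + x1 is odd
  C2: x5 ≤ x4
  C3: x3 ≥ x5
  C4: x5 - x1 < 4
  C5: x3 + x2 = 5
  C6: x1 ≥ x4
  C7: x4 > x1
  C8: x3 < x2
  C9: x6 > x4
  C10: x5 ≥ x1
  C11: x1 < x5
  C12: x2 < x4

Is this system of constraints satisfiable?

Unsatisfiable

Constraints 3, 6, 8, 11, and 12 give x3 < x2, x2 < x4, x4 ≤ x1, x1 < x5, x5 ≤ x3. Chaining: x3 < x2 < x4 ≤ x1 < x5 ≤ x3, which forces x3 < x3 — impossible.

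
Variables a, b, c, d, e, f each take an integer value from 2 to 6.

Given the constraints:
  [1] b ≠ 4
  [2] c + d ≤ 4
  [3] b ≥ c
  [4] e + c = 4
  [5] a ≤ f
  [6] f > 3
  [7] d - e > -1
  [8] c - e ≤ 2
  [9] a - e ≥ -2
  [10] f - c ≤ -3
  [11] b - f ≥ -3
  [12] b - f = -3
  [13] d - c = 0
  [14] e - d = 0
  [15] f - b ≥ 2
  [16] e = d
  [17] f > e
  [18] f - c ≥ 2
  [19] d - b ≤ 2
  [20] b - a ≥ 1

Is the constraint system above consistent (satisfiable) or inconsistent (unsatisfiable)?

Unsatisfiable

Constraints 8, 9, 10, 15, and 20 give f − b ≥ 2, b − a ≥ 1, a − e ≥ -2, e − c ≥ -2, c − f ≥ 3.
Adding all 5 inequalities: the left sides telescope to 0, and the right sides sum to 2 + 1 + (-2) + (-2) + 3 = 2. So 0 ≥ 2, which is false.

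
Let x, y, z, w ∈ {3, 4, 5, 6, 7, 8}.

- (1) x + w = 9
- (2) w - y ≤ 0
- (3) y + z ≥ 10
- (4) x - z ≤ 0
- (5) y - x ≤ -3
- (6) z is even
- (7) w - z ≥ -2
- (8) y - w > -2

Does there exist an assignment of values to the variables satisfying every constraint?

Unsatisfiable

Constraints 2, 4, 5, and 7 give w − z ≥ -2, z − x ≥ 0, x − y ≥ 3, y − w ≥ 0.
Adding all 4 inequalities: the left sides telescope to 0, and the right sides sum to (-2) + 0 + 3 + 0 = 1. So 0 ≥ 1, which is false.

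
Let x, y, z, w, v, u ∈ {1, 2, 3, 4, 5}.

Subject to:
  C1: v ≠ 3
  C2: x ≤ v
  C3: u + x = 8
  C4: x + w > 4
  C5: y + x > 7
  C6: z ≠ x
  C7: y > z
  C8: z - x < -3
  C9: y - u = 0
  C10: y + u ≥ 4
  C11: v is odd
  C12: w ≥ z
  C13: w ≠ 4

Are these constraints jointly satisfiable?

Satisfiable

Setting (x, y, z, w, v, u) = (5, 3, 1, 1, 5, 3) satisfies everything: constraint 3: u + x = 8; constraint 4: x + w = 6; constraint 5: y + x = 8, and the others follow.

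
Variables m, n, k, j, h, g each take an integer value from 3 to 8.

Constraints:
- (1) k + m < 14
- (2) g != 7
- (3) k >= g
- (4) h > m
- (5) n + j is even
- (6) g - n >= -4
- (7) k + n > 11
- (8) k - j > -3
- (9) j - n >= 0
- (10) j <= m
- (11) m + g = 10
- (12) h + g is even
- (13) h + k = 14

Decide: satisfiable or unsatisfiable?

Satisfiable

The assignment m = 6, n = 6, k = 6, j = 6, h = 8, g = 4 works:
  constraint 1 holds since k + m = 12.
  constraint 6 holds since g - n = -2.
  constraint 7 holds since k + n = 12.
The rest check out directly.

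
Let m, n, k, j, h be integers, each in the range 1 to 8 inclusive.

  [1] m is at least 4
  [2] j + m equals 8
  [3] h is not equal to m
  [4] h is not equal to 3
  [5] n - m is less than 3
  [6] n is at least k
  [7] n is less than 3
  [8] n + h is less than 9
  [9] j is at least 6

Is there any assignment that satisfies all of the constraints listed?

From constraint 9: j ≥ 6. From constraint 1: m ≥ 4. Hence j + m ≥ 10. But constraint 2 requires j + m = 8, and 8 < 10. Contradiction.

Unsatisfiable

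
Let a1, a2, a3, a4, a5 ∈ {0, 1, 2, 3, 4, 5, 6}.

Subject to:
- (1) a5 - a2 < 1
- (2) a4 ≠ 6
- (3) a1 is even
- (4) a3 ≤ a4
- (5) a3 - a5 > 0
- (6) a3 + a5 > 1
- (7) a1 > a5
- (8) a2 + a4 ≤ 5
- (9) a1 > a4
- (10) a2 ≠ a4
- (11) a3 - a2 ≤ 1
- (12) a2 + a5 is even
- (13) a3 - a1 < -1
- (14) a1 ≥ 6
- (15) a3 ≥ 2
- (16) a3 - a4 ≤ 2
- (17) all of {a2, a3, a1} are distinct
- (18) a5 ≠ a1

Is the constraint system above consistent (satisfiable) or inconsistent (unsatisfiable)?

Try a1 = 6, a2 = 1, a3 = 2, a4 = 2, a5 = 1.
Check constraint 1: a5 - a2 = 0; constraint 5: a3 - a5 = 1. The remaining constraints are straightforward to verify.

Satisfiable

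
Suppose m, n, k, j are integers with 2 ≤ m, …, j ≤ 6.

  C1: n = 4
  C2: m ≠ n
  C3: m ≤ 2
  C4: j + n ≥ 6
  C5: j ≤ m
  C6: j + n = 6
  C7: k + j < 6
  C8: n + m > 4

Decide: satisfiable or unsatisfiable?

Satisfiable

The assignment m = 2, n = 4, k = 2, j = 2 works:
  constraint 4 holds since j + n = 6.
  constraint 6 holds since j + n = 6.
The rest check out directly.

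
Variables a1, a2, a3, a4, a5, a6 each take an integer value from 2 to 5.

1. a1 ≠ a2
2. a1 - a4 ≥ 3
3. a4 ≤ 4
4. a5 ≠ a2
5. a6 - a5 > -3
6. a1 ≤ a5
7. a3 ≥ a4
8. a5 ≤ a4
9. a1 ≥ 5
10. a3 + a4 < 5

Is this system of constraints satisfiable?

Unsatisfiable

From constraints 6 and 9: a5 ≥ a1 and a1 ≥ 5, so a5 ≥ 5. From constraints 3 and 8: a5 ≤ a4 and a4 ≤ 4, so a5 ≤ 4. But 4 < 5, so no value of a5 works.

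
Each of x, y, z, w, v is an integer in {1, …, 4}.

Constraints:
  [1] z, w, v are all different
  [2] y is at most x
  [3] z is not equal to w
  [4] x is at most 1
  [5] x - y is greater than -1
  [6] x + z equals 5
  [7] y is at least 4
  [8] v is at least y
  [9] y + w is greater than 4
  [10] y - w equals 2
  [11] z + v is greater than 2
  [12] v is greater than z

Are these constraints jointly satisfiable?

From constraints 2 and 7: x ≥ y and y ≥ 4, so x ≥ 4. From constraint 4: x ≤ 1. But 1 < 4, so no value of x works.

Unsatisfiable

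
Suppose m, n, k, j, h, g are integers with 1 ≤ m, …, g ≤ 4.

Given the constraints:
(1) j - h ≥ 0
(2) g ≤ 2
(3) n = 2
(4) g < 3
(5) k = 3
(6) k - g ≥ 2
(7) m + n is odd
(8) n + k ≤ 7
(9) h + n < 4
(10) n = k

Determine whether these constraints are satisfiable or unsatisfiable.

Unsatisfiable

Constraint 3 fixes n = 2 and constraint 5 fixes k = 3, but constraint 10 requires n = k. Since 2 ≠ 3, contradiction.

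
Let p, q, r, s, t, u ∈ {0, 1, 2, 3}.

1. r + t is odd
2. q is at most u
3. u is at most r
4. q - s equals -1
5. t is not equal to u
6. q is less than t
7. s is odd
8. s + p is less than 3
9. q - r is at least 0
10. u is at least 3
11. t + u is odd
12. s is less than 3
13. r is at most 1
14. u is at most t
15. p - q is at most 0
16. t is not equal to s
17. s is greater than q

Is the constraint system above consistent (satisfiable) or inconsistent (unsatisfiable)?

Unsatisfiable

From constraint 10: u ≥ 3. From constraints 3 and 13: u ≤ r and r ≤ 1, so u ≤ 1. But 1 < 3, so no value of u works.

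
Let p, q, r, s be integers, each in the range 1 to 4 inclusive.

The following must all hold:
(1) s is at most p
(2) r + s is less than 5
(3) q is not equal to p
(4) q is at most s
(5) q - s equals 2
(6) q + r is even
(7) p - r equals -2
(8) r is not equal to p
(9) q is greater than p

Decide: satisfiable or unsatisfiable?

Unsatisfiable

Constraints 1, 4, and 9 give s ≤ p, p < q, q ≤ s. Chaining: s ≤ p < q ≤ s, which forces s < s — impossible.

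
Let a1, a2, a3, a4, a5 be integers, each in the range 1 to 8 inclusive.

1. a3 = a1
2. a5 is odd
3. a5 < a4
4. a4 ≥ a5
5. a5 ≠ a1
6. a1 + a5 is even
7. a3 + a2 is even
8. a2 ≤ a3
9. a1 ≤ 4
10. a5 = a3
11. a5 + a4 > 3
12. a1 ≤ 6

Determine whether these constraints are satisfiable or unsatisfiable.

From constraints 1 and 10, a5 = a3 = a1, so a5 = a1. But constraint 5 says a5 ≠ a1. Contradiction.

Unsatisfiable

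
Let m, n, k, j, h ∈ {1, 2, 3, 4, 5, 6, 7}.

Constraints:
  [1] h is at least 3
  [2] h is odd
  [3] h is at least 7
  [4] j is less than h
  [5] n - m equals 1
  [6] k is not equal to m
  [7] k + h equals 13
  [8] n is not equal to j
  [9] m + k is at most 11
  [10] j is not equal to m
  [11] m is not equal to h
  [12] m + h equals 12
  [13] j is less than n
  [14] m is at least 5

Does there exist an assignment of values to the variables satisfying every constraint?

Try m = 5, n = 6, k = 6, j = 1, h = 7.
Check constraint 5: n - m = 1; constraint 7: k + h = 13. The remaining constraints are straightforward to verify.

Satisfiable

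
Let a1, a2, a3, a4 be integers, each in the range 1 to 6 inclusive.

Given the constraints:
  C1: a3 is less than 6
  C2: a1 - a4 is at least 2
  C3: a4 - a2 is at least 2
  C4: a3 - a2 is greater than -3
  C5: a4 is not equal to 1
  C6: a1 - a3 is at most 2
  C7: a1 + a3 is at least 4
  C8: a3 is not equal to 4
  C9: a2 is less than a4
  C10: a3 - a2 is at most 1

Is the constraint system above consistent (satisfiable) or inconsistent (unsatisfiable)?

Constraints 2, 3, 6, and 10 give a1 − a4 ≥ 2, a4 − a2 ≥ 2, a2 − a3 ≥ -1, a3 − a1 ≥ -2.
Adding all 4 inequalities: the left sides telescope to 0, and the right sides sum to 2 + 2 + (-1) + (-2) = 1. So 0 ≥ 1, which is false.

Unsatisfiable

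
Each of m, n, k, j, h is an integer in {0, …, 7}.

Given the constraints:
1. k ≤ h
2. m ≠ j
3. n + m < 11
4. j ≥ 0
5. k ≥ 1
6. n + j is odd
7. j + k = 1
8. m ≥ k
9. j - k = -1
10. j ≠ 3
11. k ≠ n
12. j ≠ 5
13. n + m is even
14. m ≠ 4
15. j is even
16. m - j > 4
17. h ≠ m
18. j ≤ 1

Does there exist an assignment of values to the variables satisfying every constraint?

Satisfiable

Setting (m, n, k, j, h) = (5, 5, 1, 0, 2) satisfies everything: constraint 3: n + m = 10; constraint 7: j + k = 1, and the others follow.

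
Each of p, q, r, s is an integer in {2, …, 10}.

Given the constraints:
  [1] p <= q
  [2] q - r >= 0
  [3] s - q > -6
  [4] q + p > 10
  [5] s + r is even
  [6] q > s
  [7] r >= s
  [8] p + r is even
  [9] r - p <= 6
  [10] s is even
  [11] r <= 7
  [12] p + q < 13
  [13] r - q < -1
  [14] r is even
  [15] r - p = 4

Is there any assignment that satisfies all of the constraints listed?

Take p = 2, q = 9, r = 6, s = 6. Then constraint 2: q - r = 3; constraint 3: s - q = -3, and every other listed constraint is also met.

Satisfiable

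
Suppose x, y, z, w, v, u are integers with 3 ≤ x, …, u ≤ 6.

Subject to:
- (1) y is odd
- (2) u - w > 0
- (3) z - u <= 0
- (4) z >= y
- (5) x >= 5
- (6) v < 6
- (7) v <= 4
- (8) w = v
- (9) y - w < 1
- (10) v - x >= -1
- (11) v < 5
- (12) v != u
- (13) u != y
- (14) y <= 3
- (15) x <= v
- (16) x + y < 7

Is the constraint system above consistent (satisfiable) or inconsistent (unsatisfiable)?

From constraints 5 and 15: v ≥ x and x ≥ 5, so v ≥ 5. From constraint 7: v ≤ 4. But 4 < 5, so no value of v works.

Unsatisfiable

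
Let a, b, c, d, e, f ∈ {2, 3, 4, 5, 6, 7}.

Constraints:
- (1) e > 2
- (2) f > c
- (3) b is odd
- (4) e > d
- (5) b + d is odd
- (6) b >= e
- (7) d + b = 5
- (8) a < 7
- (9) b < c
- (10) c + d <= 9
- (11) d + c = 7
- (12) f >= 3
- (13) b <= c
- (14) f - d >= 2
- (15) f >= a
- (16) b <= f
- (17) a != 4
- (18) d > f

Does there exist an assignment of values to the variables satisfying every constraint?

Unsatisfiable

Constraints 2, 4, 6, 9, and 18 give c < f, f < d, d < e, e ≤ b, b < c. Chaining: c < f < d < e ≤ b < c, which forces c < c — impossible.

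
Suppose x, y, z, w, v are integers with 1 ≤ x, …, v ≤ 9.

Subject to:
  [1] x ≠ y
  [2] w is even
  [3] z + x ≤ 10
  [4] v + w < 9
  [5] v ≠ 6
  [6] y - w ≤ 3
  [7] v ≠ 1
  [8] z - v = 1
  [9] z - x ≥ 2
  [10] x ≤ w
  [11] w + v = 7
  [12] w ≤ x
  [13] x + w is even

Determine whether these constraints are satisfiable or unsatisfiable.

Satisfiable

Setting (x, y, z, w, v) = (2, 5, 6, 2, 5) satisfies everything: constraint 3: z + x = 8; constraint 4: v + w = 7, and the others follow.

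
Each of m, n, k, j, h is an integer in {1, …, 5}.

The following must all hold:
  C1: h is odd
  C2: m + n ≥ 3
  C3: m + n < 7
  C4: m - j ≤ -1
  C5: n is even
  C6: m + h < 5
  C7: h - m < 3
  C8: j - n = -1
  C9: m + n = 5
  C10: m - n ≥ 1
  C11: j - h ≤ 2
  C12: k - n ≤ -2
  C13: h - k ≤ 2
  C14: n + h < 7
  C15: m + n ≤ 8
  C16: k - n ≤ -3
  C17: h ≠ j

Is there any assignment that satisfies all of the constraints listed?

Constraints 4, 10, 11, 13, and 16 give n − k ≥ 3, k − h ≥ -2, h − j ≥ -2, j − m ≥ 1, m − n ≥ 1.
Adding all 5 inequalities: the left sides telescope to 0, and the right sides sum to 3 + (-2) + (-2) + 1 + 1 = 1. So 0 ≥ 1, which is false.

Unsatisfiable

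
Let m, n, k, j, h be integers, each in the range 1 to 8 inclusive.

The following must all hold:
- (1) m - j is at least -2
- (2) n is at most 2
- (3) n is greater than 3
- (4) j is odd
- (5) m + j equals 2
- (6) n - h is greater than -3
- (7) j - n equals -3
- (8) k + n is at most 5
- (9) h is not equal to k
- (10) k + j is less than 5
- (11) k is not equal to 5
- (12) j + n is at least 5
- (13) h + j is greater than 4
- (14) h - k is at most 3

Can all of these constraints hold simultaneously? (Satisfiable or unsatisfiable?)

From constraint 3: n ≥ 4. From constraint 2: n ≤ 2. But 2 < 4, so no value of n works.

Unsatisfiable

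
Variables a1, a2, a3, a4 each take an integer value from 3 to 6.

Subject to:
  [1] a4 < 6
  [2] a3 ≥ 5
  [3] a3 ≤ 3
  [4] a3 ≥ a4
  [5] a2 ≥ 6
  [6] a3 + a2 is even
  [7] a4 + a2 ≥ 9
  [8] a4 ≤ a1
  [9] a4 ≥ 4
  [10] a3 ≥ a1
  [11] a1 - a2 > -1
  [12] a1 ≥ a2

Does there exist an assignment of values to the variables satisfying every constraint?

From constraints 5 and 12: a1 ≥ a2 and a2 ≥ 6, so a1 ≥ 6. From constraints 3 and 10: a1 ≤ a3 and a3 ≤ 3, so a1 ≤ 3. But 3 < 6, so no value of a1 works.

Unsatisfiable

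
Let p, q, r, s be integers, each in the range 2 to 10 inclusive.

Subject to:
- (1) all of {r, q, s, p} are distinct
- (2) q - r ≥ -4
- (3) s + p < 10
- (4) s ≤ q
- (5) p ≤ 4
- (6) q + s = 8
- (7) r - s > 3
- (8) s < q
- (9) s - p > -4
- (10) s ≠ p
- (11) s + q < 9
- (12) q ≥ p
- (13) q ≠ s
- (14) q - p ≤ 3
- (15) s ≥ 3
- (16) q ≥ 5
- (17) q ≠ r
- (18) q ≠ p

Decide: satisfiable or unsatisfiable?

Try p = 4, q = 5, r = 9, s = 3.
Check constraint 2: q - r = -4; constraint 3: s + p = 7; constraint 6: q + s = 8. The remaining constraints are straightforward to verify.

Satisfiable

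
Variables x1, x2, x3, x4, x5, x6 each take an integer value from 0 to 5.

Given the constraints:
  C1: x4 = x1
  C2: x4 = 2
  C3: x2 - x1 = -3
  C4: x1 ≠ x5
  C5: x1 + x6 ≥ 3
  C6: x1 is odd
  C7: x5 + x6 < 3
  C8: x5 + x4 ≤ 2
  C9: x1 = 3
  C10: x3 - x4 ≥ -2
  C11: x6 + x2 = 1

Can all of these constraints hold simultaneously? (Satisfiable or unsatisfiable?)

Unsatisfiable

Constraint 2 fixes x4 = 2 and constraint 9 fixes x1 = 3, but constraint 1 requires x4 = x1. Since 2 ≠ 3, contradiction.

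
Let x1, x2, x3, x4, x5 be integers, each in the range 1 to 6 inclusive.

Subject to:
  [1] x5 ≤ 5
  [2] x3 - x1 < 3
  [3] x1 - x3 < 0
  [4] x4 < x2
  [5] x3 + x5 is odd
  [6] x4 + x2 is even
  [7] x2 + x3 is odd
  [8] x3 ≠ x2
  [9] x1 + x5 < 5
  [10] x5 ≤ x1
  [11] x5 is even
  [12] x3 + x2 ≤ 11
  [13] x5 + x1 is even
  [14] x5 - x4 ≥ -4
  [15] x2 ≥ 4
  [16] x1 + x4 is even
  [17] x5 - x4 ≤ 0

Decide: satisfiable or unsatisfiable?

Take x1 = 2, x2 = 6, x3 = 3, x4 = 4, x5 = 2. Then constraint 2: x3 - x1 = 1; constraint 3: x1 - x3 = -1, and every other listed constraint is also met.

Satisfiable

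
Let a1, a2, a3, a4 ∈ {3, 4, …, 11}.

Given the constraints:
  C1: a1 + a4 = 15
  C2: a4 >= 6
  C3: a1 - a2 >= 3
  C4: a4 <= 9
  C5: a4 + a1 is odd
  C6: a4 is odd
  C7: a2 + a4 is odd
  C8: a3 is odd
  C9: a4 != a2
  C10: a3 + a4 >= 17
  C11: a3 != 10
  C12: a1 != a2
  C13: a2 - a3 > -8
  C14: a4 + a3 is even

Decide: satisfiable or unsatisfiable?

Satisfiable

One satisfying assignment is a1 = 8, a2 = 4, a3 = 11, a4 = 7.
For the less obvious constraints — constraint 1: a1 + a4 = 15; constraint 3: a1 - a2 = 4 — and the others hold by inspection.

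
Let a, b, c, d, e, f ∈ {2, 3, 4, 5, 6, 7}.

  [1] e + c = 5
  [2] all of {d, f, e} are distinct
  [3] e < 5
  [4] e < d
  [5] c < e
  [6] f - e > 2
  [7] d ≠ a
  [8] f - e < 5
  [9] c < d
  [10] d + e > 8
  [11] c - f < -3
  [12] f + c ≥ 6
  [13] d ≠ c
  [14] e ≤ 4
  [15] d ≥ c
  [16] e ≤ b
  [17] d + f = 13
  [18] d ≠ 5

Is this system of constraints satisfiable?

Satisfiable

Setting (a, b, c, d, e, f) = (2, 5, 2, 7, 3, 6) satisfies everything: constraint 1: e + c = 5; constraint 6: f - e = 3, and the others follow.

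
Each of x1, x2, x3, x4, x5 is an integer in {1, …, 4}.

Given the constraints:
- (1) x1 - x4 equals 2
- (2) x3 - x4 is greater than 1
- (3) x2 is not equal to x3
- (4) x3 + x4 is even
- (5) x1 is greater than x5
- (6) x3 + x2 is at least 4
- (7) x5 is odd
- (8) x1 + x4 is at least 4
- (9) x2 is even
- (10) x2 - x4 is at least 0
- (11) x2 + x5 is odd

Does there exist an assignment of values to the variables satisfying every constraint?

Setting (x1, x2, x3, x4, x5) = (3, 2, 3, 1, 1) satisfies everything: constraint 1: x1 - x4 = 2; constraint 2: x3 - x4 = 2; constraint 6: x3 + x2 = 5, and the others follow.

Satisfiable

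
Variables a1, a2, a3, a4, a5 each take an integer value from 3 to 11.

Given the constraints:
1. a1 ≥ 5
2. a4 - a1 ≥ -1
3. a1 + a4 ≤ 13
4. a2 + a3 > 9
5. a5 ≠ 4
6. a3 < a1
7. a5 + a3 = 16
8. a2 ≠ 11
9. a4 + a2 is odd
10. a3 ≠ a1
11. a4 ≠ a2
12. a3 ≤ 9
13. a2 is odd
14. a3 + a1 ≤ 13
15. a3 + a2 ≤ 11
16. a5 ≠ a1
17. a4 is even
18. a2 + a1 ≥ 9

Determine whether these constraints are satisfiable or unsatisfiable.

Satisfiable

Try a1 = 6, a2 = 5, a3 = 5, a4 = 6, a5 = 11.
Check constraint 2: a4 - a1 = 0; constraint 3: a1 + a4 = 12. The remaining constraints are straightforward to verify.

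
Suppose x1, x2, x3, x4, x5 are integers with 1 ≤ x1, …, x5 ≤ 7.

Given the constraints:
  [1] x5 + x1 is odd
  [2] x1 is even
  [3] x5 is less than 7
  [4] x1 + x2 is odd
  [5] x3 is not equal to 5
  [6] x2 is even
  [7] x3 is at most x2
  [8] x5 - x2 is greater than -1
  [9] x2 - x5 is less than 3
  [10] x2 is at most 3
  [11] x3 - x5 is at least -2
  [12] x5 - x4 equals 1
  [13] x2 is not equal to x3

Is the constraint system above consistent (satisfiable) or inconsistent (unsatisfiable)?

Constraint 2 makes x1 even and constraint 6 makes x2 even, so x1 + x2 must be even. Constraint 4 says x1 + x2 is odd — contradiction.

Unsatisfiable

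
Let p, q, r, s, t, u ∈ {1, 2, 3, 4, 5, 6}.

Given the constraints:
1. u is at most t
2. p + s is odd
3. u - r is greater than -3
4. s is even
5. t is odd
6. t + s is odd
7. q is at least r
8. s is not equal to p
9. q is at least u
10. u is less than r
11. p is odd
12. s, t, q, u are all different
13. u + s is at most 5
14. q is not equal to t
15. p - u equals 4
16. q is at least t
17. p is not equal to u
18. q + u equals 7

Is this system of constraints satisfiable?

Satisfiable

One satisfying assignment is p = 5, q = 6, r = 2, s = 2, t = 3, u = 1.
For the less obvious constraints — constraint 3: u - r = -1; constraint 13: u + s = 3; constraint 15: p - u = 4 — and the others hold by inspection.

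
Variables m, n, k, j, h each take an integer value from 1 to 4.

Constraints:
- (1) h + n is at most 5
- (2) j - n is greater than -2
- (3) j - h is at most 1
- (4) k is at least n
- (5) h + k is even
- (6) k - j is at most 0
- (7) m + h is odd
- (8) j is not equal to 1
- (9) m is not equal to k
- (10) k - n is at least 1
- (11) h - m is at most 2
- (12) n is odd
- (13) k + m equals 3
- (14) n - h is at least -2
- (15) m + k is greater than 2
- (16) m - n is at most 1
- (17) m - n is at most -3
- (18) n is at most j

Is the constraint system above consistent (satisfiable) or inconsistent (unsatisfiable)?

Unsatisfiable

Constraints 3, 6, 10, 11, and 17 give m − h ≥ -2, h − j ≥ -1, j − k ≥ 0, k − n ≥ 1, n − m ≥ 3.
Adding all 5 inequalities: the left sides telescope to 0, and the right sides sum to (-2) + (-1) + 0 + 1 + 3 = 1. So 0 ≥ 1, which is false.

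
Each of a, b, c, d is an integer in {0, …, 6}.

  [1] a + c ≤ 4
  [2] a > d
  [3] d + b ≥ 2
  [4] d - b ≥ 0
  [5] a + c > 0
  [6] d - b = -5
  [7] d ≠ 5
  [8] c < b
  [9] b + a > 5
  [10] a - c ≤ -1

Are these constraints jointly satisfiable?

Constraints 2, 4, 8, and 10 give c < b, b ≤ d, d < a, a < c. Chaining: c < b ≤ d < a < c, which forces c < c — impossible.

Unsatisfiable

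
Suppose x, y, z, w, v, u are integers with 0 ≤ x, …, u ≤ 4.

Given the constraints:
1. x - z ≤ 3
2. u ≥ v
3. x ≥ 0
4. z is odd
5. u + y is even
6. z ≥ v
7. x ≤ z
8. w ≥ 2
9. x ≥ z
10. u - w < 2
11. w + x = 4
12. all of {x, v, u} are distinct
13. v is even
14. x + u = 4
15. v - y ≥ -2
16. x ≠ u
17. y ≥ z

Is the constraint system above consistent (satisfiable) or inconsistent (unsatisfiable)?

Satisfiable

The assignment x = 1, y = 1, z = 1, w = 3, v = 0, u = 3 works:
  constraint 1 holds since x - z = 0.
  constraint 10 holds since u - w = 0.
  constraint 11 holds since w + x = 4.
The rest check out directly.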